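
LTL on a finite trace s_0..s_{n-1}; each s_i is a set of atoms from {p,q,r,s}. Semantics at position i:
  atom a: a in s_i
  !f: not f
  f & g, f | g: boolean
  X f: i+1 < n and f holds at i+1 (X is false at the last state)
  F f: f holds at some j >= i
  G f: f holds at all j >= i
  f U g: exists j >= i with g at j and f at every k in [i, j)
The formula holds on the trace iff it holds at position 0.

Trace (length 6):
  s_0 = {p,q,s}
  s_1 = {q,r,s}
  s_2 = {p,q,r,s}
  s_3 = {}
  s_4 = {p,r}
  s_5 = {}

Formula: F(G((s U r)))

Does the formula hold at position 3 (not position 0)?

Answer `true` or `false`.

s_0={p,q,s}: F(G((s U r)))=False G((s U r))=False (s U r)=True s=True r=False
s_1={q,r,s}: F(G((s U r)))=False G((s U r))=False (s U r)=True s=True r=True
s_2={p,q,r,s}: F(G((s U r)))=False G((s U r))=False (s U r)=True s=True r=True
s_3={}: F(G((s U r)))=False G((s U r))=False (s U r)=False s=False r=False
s_4={p,r}: F(G((s U r)))=False G((s U r))=False (s U r)=True s=False r=True
s_5={}: F(G((s U r)))=False G((s U r))=False (s U r)=False s=False r=False
Evaluating at position 3: result = False

Answer: false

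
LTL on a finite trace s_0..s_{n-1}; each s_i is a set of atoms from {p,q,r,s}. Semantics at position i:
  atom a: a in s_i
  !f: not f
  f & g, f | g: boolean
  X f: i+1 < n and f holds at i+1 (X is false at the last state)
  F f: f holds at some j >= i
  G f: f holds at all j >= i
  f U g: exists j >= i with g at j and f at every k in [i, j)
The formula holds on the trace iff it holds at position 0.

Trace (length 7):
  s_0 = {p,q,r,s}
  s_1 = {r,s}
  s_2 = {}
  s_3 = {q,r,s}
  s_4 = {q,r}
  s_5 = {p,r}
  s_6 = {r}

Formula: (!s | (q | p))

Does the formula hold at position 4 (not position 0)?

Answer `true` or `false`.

Answer: true

Derivation:
s_0={p,q,r,s}: (!s | (q | p))=True !s=False s=True (q | p)=True q=True p=True
s_1={r,s}: (!s | (q | p))=False !s=False s=True (q | p)=False q=False p=False
s_2={}: (!s | (q | p))=True !s=True s=False (q | p)=False q=False p=False
s_3={q,r,s}: (!s | (q | p))=True !s=False s=True (q | p)=True q=True p=False
s_4={q,r}: (!s | (q | p))=True !s=True s=False (q | p)=True q=True p=False
s_5={p,r}: (!s | (q | p))=True !s=True s=False (q | p)=True q=False p=True
s_6={r}: (!s | (q | p))=True !s=True s=False (q | p)=False q=False p=False
Evaluating at position 4: result = True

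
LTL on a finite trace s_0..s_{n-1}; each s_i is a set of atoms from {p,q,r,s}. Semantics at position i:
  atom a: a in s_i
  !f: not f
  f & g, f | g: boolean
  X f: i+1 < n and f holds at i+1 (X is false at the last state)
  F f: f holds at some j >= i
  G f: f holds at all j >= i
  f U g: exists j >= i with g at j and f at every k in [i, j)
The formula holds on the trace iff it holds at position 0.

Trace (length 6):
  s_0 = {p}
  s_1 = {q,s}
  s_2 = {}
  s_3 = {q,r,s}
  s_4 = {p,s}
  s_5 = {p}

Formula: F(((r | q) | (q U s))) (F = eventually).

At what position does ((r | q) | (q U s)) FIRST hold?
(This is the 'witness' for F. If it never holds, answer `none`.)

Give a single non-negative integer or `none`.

Answer: 1

Derivation:
s_0={p}: ((r | q) | (q U s))=False (r | q)=False r=False q=False (q U s)=False s=False
s_1={q,s}: ((r | q) | (q U s))=True (r | q)=True r=False q=True (q U s)=True s=True
s_2={}: ((r | q) | (q U s))=False (r | q)=False r=False q=False (q U s)=False s=False
s_3={q,r,s}: ((r | q) | (q U s))=True (r | q)=True r=True q=True (q U s)=True s=True
s_4={p,s}: ((r | q) | (q U s))=True (r | q)=False r=False q=False (q U s)=True s=True
s_5={p}: ((r | q) | (q U s))=False (r | q)=False r=False q=False (q U s)=False s=False
F(((r | q) | (q U s))) holds; first witness at position 1.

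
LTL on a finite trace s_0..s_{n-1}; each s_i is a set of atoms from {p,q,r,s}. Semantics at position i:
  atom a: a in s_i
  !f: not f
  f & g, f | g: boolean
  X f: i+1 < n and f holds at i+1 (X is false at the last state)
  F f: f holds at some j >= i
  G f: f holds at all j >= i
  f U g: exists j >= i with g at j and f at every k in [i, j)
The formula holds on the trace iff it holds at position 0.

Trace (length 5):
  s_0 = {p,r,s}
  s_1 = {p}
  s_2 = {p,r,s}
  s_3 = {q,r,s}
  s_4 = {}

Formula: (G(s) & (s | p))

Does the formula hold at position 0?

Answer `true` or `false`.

Answer: false

Derivation:
s_0={p,r,s}: (G(s) & (s | p))=False G(s)=False s=True (s | p)=True p=True
s_1={p}: (G(s) & (s | p))=False G(s)=False s=False (s | p)=True p=True
s_2={p,r,s}: (G(s) & (s | p))=False G(s)=False s=True (s | p)=True p=True
s_3={q,r,s}: (G(s) & (s | p))=False G(s)=False s=True (s | p)=True p=False
s_4={}: (G(s) & (s | p))=False G(s)=False s=False (s | p)=False p=False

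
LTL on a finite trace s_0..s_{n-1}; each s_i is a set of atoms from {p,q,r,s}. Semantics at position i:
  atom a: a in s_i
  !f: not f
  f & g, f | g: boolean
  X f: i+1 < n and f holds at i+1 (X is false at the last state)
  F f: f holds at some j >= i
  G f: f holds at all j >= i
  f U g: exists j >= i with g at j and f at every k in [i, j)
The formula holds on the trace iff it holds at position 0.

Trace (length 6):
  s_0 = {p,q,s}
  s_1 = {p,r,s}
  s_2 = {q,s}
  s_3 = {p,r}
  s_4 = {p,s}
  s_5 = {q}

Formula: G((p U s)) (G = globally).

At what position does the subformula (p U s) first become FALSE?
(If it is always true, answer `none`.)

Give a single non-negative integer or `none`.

Answer: 5

Derivation:
s_0={p,q,s}: (p U s)=True p=True s=True
s_1={p,r,s}: (p U s)=True p=True s=True
s_2={q,s}: (p U s)=True p=False s=True
s_3={p,r}: (p U s)=True p=True s=False
s_4={p,s}: (p U s)=True p=True s=True
s_5={q}: (p U s)=False p=False s=False
G((p U s)) holds globally = False
First violation at position 5.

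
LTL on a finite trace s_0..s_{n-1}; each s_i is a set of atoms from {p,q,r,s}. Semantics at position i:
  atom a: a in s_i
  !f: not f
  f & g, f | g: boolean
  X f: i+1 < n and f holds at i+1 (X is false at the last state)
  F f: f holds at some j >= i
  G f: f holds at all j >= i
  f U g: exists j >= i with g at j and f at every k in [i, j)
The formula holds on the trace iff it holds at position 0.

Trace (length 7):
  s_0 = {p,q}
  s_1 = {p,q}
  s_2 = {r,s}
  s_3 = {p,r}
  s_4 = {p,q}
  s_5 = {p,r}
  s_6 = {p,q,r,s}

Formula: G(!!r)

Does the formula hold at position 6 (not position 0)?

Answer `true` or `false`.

s_0={p,q}: G(!!r)=False !!r=False !r=True r=False
s_1={p,q}: G(!!r)=False !!r=False !r=True r=False
s_2={r,s}: G(!!r)=False !!r=True !r=False r=True
s_3={p,r}: G(!!r)=False !!r=True !r=False r=True
s_4={p,q}: G(!!r)=False !!r=False !r=True r=False
s_5={p,r}: G(!!r)=True !!r=True !r=False r=True
s_6={p,q,r,s}: G(!!r)=True !!r=True !r=False r=True
Evaluating at position 6: result = True

Answer: true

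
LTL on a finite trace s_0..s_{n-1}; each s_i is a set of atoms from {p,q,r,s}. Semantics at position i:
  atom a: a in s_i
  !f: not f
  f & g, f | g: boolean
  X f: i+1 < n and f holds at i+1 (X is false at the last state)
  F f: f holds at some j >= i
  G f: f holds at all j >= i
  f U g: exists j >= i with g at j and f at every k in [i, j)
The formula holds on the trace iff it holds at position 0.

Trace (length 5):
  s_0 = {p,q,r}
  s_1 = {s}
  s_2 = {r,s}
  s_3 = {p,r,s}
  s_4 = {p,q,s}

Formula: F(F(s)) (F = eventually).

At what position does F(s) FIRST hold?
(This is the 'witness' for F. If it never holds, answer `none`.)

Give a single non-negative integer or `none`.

Answer: 0

Derivation:
s_0={p,q,r}: F(s)=True s=False
s_1={s}: F(s)=True s=True
s_2={r,s}: F(s)=True s=True
s_3={p,r,s}: F(s)=True s=True
s_4={p,q,s}: F(s)=True s=True
F(F(s)) holds; first witness at position 0.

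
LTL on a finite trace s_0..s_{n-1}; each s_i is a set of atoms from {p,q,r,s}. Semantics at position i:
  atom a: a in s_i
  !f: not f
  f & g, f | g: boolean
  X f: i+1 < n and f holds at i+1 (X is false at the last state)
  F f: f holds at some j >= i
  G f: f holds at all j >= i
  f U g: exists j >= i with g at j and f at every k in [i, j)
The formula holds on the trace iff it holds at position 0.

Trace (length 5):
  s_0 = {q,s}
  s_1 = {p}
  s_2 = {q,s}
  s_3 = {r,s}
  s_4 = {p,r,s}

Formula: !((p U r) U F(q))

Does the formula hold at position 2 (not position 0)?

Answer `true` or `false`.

Answer: false

Derivation:
s_0={q,s}: !((p U r) U F(q))=False ((p U r) U F(q))=True (p U r)=False p=False r=False F(q)=True q=True
s_1={p}: !((p U r) U F(q))=False ((p U r) U F(q))=True (p U r)=False p=True r=False F(q)=True q=False
s_2={q,s}: !((p U r) U F(q))=False ((p U r) U F(q))=True (p U r)=False p=False r=False F(q)=True q=True
s_3={r,s}: !((p U r) U F(q))=True ((p U r) U F(q))=False (p U r)=True p=False r=True F(q)=False q=False
s_4={p,r,s}: !((p U r) U F(q))=True ((p U r) U F(q))=False (p U r)=True p=True r=True F(q)=False q=False
Evaluating at position 2: result = False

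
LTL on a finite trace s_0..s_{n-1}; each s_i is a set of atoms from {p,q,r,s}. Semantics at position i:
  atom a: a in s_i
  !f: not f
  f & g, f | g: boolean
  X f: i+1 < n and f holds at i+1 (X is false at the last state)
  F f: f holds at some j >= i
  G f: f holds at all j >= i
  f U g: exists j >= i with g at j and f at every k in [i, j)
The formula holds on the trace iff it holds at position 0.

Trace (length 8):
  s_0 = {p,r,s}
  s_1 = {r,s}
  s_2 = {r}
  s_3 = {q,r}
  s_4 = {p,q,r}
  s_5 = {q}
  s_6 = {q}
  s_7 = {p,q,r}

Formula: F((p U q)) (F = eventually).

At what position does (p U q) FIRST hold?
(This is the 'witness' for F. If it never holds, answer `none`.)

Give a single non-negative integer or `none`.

Answer: 3

Derivation:
s_0={p,r,s}: (p U q)=False p=True q=False
s_1={r,s}: (p U q)=False p=False q=False
s_2={r}: (p U q)=False p=False q=False
s_3={q,r}: (p U q)=True p=False q=True
s_4={p,q,r}: (p U q)=True p=True q=True
s_5={q}: (p U q)=True p=False q=True
s_6={q}: (p U q)=True p=False q=True
s_7={p,q,r}: (p U q)=True p=True q=True
F((p U q)) holds; first witness at position 3.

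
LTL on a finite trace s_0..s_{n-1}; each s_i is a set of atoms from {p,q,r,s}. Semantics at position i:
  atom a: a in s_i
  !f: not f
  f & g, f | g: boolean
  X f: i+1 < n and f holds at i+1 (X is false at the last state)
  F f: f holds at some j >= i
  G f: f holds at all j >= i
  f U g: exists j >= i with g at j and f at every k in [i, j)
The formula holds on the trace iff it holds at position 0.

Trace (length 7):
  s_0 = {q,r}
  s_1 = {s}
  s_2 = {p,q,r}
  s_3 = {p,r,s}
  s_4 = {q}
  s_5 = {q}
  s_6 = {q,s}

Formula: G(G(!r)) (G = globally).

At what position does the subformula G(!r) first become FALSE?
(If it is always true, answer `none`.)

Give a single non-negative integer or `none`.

Answer: 0

Derivation:
s_0={q,r}: G(!r)=False !r=False r=True
s_1={s}: G(!r)=False !r=True r=False
s_2={p,q,r}: G(!r)=False !r=False r=True
s_3={p,r,s}: G(!r)=False !r=False r=True
s_4={q}: G(!r)=True !r=True r=False
s_5={q}: G(!r)=True !r=True r=False
s_6={q,s}: G(!r)=True !r=True r=False
G(G(!r)) holds globally = False
First violation at position 0.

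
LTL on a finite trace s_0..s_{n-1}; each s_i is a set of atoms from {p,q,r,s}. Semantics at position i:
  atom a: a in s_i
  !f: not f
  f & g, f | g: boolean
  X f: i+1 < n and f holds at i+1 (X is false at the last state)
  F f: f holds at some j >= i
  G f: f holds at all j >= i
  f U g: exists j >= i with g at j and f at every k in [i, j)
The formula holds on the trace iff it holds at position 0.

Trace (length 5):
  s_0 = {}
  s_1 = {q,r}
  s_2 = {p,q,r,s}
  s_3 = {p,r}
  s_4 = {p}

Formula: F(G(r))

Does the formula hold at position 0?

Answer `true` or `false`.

s_0={}: F(G(r))=False G(r)=False r=False
s_1={q,r}: F(G(r))=False G(r)=False r=True
s_2={p,q,r,s}: F(G(r))=False G(r)=False r=True
s_3={p,r}: F(G(r))=False G(r)=False r=True
s_4={p}: F(G(r))=False G(r)=False r=False

Answer: false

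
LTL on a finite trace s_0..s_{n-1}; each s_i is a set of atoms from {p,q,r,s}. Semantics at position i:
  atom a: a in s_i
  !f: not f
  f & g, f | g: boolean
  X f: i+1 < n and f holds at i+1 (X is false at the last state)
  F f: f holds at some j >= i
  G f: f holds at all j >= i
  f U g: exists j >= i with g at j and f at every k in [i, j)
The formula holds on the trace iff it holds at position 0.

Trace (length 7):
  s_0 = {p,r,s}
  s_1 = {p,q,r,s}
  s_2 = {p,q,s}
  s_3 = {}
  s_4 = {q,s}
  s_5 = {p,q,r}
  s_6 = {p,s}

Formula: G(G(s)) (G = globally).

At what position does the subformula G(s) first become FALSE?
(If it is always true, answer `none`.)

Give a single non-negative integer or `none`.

s_0={p,r,s}: G(s)=False s=True
s_1={p,q,r,s}: G(s)=False s=True
s_2={p,q,s}: G(s)=False s=True
s_3={}: G(s)=False s=False
s_4={q,s}: G(s)=False s=True
s_5={p,q,r}: G(s)=False s=False
s_6={p,s}: G(s)=True s=True
G(G(s)) holds globally = False
First violation at position 0.

Answer: 0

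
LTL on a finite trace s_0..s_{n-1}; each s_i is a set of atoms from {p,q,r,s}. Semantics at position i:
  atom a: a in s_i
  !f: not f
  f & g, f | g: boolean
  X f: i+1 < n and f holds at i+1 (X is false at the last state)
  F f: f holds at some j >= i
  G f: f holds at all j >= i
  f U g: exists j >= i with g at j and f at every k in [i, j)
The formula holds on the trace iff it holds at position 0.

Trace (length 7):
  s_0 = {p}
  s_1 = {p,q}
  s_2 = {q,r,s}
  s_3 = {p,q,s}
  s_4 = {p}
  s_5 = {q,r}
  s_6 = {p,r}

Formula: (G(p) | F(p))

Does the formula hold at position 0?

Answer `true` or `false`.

Answer: true

Derivation:
s_0={p}: (G(p) | F(p))=True G(p)=False p=True F(p)=True
s_1={p,q}: (G(p) | F(p))=True G(p)=False p=True F(p)=True
s_2={q,r,s}: (G(p) | F(p))=True G(p)=False p=False F(p)=True
s_3={p,q,s}: (G(p) | F(p))=True G(p)=False p=True F(p)=True
s_4={p}: (G(p) | F(p))=True G(p)=False p=True F(p)=True
s_5={q,r}: (G(p) | F(p))=True G(p)=False p=False F(p)=True
s_6={p,r}: (G(p) | F(p))=True G(p)=True p=True F(p)=True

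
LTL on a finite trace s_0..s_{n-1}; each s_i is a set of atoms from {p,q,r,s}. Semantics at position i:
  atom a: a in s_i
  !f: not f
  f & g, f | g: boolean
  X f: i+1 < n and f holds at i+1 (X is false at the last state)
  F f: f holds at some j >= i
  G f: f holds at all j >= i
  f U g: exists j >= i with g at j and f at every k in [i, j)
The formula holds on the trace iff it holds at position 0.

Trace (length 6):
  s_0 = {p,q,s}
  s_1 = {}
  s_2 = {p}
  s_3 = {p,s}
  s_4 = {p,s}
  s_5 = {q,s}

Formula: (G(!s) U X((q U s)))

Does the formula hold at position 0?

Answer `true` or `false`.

Answer: false

Derivation:
s_0={p,q,s}: (G(!s) U X((q U s)))=False G(!s)=False !s=False s=True X((q U s))=False (q U s)=True q=True
s_1={}: (G(!s) U X((q U s)))=False G(!s)=False !s=True s=False X((q U s))=False (q U s)=False q=False
s_2={p}: (G(!s) U X((q U s)))=True G(!s)=False !s=True s=False X((q U s))=True (q U s)=False q=False
s_3={p,s}: (G(!s) U X((q U s)))=True G(!s)=False !s=False s=True X((q U s))=True (q U s)=True q=False
s_4={p,s}: (G(!s) U X((q U s)))=True G(!s)=False !s=False s=True X((q U s))=True (q U s)=True q=False
s_5={q,s}: (G(!s) U X((q U s)))=False G(!s)=False !s=False s=True X((q U s))=False (q U s)=True q=True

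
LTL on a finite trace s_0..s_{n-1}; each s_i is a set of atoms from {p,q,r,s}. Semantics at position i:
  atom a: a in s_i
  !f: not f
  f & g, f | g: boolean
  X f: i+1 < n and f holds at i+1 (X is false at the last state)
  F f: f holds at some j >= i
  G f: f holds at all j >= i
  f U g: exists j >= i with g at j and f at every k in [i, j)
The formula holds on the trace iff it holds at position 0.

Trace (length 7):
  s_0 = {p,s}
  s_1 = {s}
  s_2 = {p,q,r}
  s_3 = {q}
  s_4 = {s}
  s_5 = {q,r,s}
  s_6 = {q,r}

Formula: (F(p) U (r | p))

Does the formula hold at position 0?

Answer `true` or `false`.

Answer: true

Derivation:
s_0={p,s}: (F(p) U (r | p))=True F(p)=True p=True (r | p)=True r=False
s_1={s}: (F(p) U (r | p))=True F(p)=True p=False (r | p)=False r=False
s_2={p,q,r}: (F(p) U (r | p))=True F(p)=True p=True (r | p)=True r=True
s_3={q}: (F(p) U (r | p))=False F(p)=False p=False (r | p)=False r=False
s_4={s}: (F(p) U (r | p))=False F(p)=False p=False (r | p)=False r=False
s_5={q,r,s}: (F(p) U (r | p))=True F(p)=False p=False (r | p)=True r=True
s_6={q,r}: (F(p) U (r | p))=True F(p)=False p=False (r | p)=True r=True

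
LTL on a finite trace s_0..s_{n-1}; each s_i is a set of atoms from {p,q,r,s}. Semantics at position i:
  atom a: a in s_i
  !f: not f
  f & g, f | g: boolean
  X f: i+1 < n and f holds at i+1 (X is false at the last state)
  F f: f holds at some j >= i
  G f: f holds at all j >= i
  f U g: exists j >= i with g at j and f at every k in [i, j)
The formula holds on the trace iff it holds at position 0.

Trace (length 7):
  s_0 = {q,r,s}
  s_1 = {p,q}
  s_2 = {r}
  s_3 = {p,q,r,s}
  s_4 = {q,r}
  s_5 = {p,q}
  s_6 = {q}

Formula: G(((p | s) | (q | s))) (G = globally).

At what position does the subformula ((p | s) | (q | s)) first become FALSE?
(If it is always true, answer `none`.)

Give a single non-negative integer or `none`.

s_0={q,r,s}: ((p | s) | (q | s))=True (p | s)=True p=False s=True (q | s)=True q=True
s_1={p,q}: ((p | s) | (q | s))=True (p | s)=True p=True s=False (q | s)=True q=True
s_2={r}: ((p | s) | (q | s))=False (p | s)=False p=False s=False (q | s)=False q=False
s_3={p,q,r,s}: ((p | s) | (q | s))=True (p | s)=True p=True s=True (q | s)=True q=True
s_4={q,r}: ((p | s) | (q | s))=True (p | s)=False p=False s=False (q | s)=True q=True
s_5={p,q}: ((p | s) | (q | s))=True (p | s)=True p=True s=False (q | s)=True q=True
s_6={q}: ((p | s) | (q | s))=True (p | s)=False p=False s=False (q | s)=True q=True
G(((p | s) | (q | s))) holds globally = False
First violation at position 2.

Answer: 2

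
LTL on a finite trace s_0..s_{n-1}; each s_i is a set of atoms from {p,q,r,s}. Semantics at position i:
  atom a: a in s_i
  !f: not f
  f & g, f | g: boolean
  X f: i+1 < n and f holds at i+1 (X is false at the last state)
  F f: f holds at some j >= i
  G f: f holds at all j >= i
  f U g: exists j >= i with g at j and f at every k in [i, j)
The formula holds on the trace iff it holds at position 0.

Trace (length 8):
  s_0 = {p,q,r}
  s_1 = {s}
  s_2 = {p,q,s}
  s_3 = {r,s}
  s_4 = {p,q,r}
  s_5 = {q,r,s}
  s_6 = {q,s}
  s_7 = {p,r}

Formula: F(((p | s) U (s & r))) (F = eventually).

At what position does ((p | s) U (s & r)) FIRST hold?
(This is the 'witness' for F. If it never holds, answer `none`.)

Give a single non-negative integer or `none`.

Answer: 0

Derivation:
s_0={p,q,r}: ((p | s) U (s & r))=True (p | s)=True p=True s=False (s & r)=False r=True
s_1={s}: ((p | s) U (s & r))=True (p | s)=True p=False s=True (s & r)=False r=False
s_2={p,q,s}: ((p | s) U (s & r))=True (p | s)=True p=True s=True (s & r)=False r=False
s_3={r,s}: ((p | s) U (s & r))=True (p | s)=True p=False s=True (s & r)=True r=True
s_4={p,q,r}: ((p | s) U (s & r))=True (p | s)=True p=True s=False (s & r)=False r=True
s_5={q,r,s}: ((p | s) U (s & r))=True (p | s)=True p=False s=True (s & r)=True r=True
s_6={q,s}: ((p | s) U (s & r))=False (p | s)=True p=False s=True (s & r)=False r=False
s_7={p,r}: ((p | s) U (s & r))=False (p | s)=True p=True s=False (s & r)=False r=True
F(((p | s) U (s & r))) holds; first witness at position 0.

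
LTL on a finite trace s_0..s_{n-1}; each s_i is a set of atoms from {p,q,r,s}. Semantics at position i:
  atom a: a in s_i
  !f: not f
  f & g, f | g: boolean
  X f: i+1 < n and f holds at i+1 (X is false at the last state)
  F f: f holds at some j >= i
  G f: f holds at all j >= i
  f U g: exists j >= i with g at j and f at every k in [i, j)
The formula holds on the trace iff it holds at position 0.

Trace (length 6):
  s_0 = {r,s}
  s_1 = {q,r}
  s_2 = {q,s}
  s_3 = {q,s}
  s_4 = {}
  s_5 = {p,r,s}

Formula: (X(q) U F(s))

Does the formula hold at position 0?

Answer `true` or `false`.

s_0={r,s}: (X(q) U F(s))=True X(q)=True q=False F(s)=True s=True
s_1={q,r}: (X(q) U F(s))=True X(q)=True q=True F(s)=True s=False
s_2={q,s}: (X(q) U F(s))=True X(q)=True q=True F(s)=True s=True
s_3={q,s}: (X(q) U F(s))=True X(q)=False q=True F(s)=True s=True
s_4={}: (X(q) U F(s))=True X(q)=False q=False F(s)=True s=False
s_5={p,r,s}: (X(q) U F(s))=True X(q)=False q=False F(s)=True s=True

Answer: true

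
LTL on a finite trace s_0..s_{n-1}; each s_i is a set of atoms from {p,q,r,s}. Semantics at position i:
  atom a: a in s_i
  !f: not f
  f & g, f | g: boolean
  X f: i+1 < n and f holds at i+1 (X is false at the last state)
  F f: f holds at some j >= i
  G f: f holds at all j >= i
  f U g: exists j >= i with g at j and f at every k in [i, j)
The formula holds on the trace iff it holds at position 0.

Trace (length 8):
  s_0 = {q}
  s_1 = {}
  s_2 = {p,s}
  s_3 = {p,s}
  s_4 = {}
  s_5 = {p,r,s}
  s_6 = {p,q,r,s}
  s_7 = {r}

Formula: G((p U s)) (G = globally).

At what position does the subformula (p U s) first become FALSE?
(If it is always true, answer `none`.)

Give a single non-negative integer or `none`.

s_0={q}: (p U s)=False p=False s=False
s_1={}: (p U s)=False p=False s=False
s_2={p,s}: (p U s)=True p=True s=True
s_3={p,s}: (p U s)=True p=True s=True
s_4={}: (p U s)=False p=False s=False
s_5={p,r,s}: (p U s)=True p=True s=True
s_6={p,q,r,s}: (p U s)=True p=True s=True
s_7={r}: (p U s)=False p=False s=False
G((p U s)) holds globally = False
First violation at position 0.

Answer: 0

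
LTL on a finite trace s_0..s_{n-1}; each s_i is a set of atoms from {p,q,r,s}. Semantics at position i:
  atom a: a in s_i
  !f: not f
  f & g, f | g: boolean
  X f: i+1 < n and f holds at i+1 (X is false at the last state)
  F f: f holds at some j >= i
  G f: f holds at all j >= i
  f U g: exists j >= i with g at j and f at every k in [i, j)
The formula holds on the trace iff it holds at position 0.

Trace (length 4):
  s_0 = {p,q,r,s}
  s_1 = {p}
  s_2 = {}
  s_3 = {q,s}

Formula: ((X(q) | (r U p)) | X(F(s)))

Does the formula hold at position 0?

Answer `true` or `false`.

Answer: true

Derivation:
s_0={p,q,r,s}: ((X(q) | (r U p)) | X(F(s)))=True (X(q) | (r U p))=True X(q)=False q=True (r U p)=True r=True p=True X(F(s))=True F(s)=True s=True
s_1={p}: ((X(q) | (r U p)) | X(F(s)))=True (X(q) | (r U p))=True X(q)=False q=False (r U p)=True r=False p=True X(F(s))=True F(s)=True s=False
s_2={}: ((X(q) | (r U p)) | X(F(s)))=True (X(q) | (r U p))=True X(q)=True q=False (r U p)=False r=False p=False X(F(s))=True F(s)=True s=False
s_3={q,s}: ((X(q) | (r U p)) | X(F(s)))=False (X(q) | (r U p))=False X(q)=False q=True (r U p)=False r=False p=False X(F(s))=False F(s)=True s=True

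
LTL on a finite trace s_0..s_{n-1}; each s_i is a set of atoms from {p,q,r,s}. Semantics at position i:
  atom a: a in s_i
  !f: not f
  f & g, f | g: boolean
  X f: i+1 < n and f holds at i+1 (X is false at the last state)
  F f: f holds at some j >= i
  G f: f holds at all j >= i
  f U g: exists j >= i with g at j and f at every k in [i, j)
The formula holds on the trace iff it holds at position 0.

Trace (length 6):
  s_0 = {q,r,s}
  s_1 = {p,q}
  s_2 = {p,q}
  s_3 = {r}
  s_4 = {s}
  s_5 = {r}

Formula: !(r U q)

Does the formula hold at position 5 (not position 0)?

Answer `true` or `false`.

s_0={q,r,s}: !(r U q)=False (r U q)=True r=True q=True
s_1={p,q}: !(r U q)=False (r U q)=True r=False q=True
s_2={p,q}: !(r U q)=False (r U q)=True r=False q=True
s_3={r}: !(r U q)=True (r U q)=False r=True q=False
s_4={s}: !(r U q)=True (r U q)=False r=False q=False
s_5={r}: !(r U q)=True (r U q)=False r=True q=False
Evaluating at position 5: result = True

Answer: true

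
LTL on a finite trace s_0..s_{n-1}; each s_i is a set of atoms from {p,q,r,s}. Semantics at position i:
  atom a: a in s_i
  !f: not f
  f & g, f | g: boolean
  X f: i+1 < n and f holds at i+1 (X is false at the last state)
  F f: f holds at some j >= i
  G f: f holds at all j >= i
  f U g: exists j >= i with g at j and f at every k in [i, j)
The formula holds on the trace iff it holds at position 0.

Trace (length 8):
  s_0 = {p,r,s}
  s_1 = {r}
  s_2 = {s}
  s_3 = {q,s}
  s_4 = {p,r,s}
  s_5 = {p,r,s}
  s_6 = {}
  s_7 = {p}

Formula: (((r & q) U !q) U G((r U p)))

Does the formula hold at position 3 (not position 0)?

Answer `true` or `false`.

Answer: false

Derivation:
s_0={p,r,s}: (((r & q) U !q) U G((r U p)))=False ((r & q) U !q)=True (r & q)=False r=True q=False !q=True G((r U p))=False (r U p)=True p=True
s_1={r}: (((r & q) U !q) U G((r U p)))=False ((r & q) U !q)=True (r & q)=False r=True q=False !q=True G((r U p))=False (r U p)=False p=False
s_2={s}: (((r & q) U !q) U G((r U p)))=False ((r & q) U !q)=True (r & q)=False r=False q=False !q=True G((r U p))=False (r U p)=False p=False
s_3={q,s}: (((r & q) U !q) U G((r U p)))=False ((r & q) U !q)=False (r & q)=False r=False q=True !q=False G((r U p))=False (r U p)=False p=False
s_4={p,r,s}: (((r & q) U !q) U G((r U p)))=True ((r & q) U !q)=True (r & q)=False r=True q=False !q=True G((r U p))=False (r U p)=True p=True
s_5={p,r,s}: (((r & q) U !q) U G((r U p)))=True ((r & q) U !q)=True (r & q)=False r=True q=False !q=True G((r U p))=False (r U p)=True p=True
s_6={}: (((r & q) U !q) U G((r U p)))=True ((r & q) U !q)=True (r & q)=False r=False q=False !q=True G((r U p))=False (r U p)=False p=False
s_7={p}: (((r & q) U !q) U G((r U p)))=True ((r & q) U !q)=True (r & q)=False r=False q=False !q=True G((r U p))=True (r U p)=True p=True
Evaluating at position 3: result = False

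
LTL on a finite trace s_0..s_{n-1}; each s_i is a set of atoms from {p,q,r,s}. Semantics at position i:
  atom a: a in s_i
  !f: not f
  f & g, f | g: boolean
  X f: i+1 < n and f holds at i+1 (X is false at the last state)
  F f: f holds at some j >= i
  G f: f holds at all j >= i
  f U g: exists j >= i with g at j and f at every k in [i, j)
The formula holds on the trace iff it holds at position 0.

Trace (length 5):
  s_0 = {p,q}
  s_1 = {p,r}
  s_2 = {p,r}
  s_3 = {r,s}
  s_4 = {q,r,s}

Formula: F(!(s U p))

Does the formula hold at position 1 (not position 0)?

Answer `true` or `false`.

s_0={p,q}: F(!(s U p))=True !(s U p)=False (s U p)=True s=False p=True
s_1={p,r}: F(!(s U p))=True !(s U p)=False (s U p)=True s=False p=True
s_2={p,r}: F(!(s U p))=True !(s U p)=False (s U p)=True s=False p=True
s_3={r,s}: F(!(s U p))=True !(s U p)=True (s U p)=False s=True p=False
s_4={q,r,s}: F(!(s U p))=True !(s U p)=True (s U p)=False s=True p=False
Evaluating at position 1: result = True

Answer: true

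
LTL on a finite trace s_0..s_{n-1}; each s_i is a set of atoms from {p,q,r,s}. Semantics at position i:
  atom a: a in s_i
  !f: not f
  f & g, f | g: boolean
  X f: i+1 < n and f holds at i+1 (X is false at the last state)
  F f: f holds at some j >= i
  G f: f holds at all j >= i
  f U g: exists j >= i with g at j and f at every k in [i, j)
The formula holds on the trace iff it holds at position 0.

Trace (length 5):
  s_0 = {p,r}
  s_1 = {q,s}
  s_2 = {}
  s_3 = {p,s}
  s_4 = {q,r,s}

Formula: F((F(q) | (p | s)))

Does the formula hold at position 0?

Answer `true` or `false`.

Answer: true

Derivation:
s_0={p,r}: F((F(q) | (p | s)))=True (F(q) | (p | s))=True F(q)=True q=False (p | s)=True p=True s=False
s_1={q,s}: F((F(q) | (p | s)))=True (F(q) | (p | s))=True F(q)=True q=True (p | s)=True p=False s=True
s_2={}: F((F(q) | (p | s)))=True (F(q) | (p | s))=True F(q)=True q=False (p | s)=False p=False s=False
s_3={p,s}: F((F(q) | (p | s)))=True (F(q) | (p | s))=True F(q)=True q=False (p | s)=True p=True s=True
s_4={q,r,s}: F((F(q) | (p | s)))=True (F(q) | (p | s))=True F(q)=True q=True (p | s)=True p=False s=True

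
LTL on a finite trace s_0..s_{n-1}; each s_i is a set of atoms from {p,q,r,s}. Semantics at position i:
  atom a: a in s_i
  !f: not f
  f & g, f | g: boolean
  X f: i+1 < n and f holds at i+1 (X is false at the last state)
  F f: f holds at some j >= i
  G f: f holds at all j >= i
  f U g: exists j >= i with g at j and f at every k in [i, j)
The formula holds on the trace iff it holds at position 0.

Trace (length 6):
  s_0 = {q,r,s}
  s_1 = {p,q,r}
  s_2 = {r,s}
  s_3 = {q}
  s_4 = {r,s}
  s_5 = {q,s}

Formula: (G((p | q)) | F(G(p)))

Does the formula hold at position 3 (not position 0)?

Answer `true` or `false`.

s_0={q,r,s}: (G((p | q)) | F(G(p)))=False G((p | q))=False (p | q)=True p=False q=True F(G(p))=False G(p)=False
s_1={p,q,r}: (G((p | q)) | F(G(p)))=False G((p | q))=False (p | q)=True p=True q=True F(G(p))=False G(p)=False
s_2={r,s}: (G((p | q)) | F(G(p)))=False G((p | q))=False (p | q)=False p=False q=False F(G(p))=False G(p)=False
s_3={q}: (G((p | q)) | F(G(p)))=False G((p | q))=False (p | q)=True p=False q=True F(G(p))=False G(p)=False
s_4={r,s}: (G((p | q)) | F(G(p)))=False G((p | q))=False (p | q)=False p=False q=False F(G(p))=False G(p)=False
s_5={q,s}: (G((p | q)) | F(G(p)))=True G((p | q))=True (p | q)=True p=False q=True F(G(p))=False G(p)=False
Evaluating at position 3: result = False

Answer: false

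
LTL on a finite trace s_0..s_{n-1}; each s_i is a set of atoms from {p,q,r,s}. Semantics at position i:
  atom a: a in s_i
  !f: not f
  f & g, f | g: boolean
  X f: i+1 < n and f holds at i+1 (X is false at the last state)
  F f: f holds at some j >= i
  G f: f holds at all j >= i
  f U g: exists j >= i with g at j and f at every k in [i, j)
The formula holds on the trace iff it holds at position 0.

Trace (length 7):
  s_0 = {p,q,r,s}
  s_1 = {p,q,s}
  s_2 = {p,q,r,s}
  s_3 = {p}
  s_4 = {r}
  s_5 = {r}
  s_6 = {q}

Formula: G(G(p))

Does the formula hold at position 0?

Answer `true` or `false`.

s_0={p,q,r,s}: G(G(p))=False G(p)=False p=True
s_1={p,q,s}: G(G(p))=False G(p)=False p=True
s_2={p,q,r,s}: G(G(p))=False G(p)=False p=True
s_3={p}: G(G(p))=False G(p)=False p=True
s_4={r}: G(G(p))=False G(p)=False p=False
s_5={r}: G(G(p))=False G(p)=False p=False
s_6={q}: G(G(p))=False G(p)=False p=False

Answer: false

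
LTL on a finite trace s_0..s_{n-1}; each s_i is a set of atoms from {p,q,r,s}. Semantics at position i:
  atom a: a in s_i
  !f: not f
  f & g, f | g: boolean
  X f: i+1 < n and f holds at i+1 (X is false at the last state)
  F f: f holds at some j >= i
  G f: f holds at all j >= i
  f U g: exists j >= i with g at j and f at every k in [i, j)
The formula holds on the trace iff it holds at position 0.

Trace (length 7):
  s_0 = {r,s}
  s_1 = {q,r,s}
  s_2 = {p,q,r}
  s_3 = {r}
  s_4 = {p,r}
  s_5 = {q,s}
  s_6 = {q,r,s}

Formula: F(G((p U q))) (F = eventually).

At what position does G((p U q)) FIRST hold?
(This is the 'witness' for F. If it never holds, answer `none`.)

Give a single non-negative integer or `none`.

Answer: 4

Derivation:
s_0={r,s}: G((p U q))=False (p U q)=False p=False q=False
s_1={q,r,s}: G((p U q))=False (p U q)=True p=False q=True
s_2={p,q,r}: G((p U q))=False (p U q)=True p=True q=True
s_3={r}: G((p U q))=False (p U q)=False p=False q=False
s_4={p,r}: G((p U q))=True (p U q)=True p=True q=False
s_5={q,s}: G((p U q))=True (p U q)=True p=False q=True
s_6={q,r,s}: G((p U q))=True (p U q)=True p=False q=True
F(G((p U q))) holds; first witness at position 4.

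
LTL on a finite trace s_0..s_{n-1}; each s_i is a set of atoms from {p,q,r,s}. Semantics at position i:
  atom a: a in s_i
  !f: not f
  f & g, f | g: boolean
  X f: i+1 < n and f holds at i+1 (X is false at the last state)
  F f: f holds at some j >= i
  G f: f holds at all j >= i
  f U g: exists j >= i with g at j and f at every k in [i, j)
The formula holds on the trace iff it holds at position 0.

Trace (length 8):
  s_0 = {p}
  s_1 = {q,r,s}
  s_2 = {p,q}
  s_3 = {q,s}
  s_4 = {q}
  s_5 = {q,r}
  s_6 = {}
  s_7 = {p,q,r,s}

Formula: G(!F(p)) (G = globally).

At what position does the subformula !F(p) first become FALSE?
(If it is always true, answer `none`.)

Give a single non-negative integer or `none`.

Answer: 0

Derivation:
s_0={p}: !F(p)=False F(p)=True p=True
s_1={q,r,s}: !F(p)=False F(p)=True p=False
s_2={p,q}: !F(p)=False F(p)=True p=True
s_3={q,s}: !F(p)=False F(p)=True p=False
s_4={q}: !F(p)=False F(p)=True p=False
s_5={q,r}: !F(p)=False F(p)=True p=False
s_6={}: !F(p)=False F(p)=True p=False
s_7={p,q,r,s}: !F(p)=False F(p)=True p=True
G(!F(p)) holds globally = False
First violation at position 0.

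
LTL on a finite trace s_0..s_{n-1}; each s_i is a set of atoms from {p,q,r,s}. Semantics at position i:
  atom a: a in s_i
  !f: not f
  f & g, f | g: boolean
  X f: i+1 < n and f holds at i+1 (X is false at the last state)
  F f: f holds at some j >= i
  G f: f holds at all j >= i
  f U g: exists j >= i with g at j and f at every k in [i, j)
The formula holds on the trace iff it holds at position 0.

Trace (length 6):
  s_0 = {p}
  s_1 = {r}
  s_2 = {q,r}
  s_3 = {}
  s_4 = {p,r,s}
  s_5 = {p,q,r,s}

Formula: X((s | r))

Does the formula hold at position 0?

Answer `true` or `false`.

s_0={p}: X((s | r))=True (s | r)=False s=False r=False
s_1={r}: X((s | r))=True (s | r)=True s=False r=True
s_2={q,r}: X((s | r))=False (s | r)=True s=False r=True
s_3={}: X((s | r))=True (s | r)=False s=False r=False
s_4={p,r,s}: X((s | r))=True (s | r)=True s=True r=True
s_5={p,q,r,s}: X((s | r))=False (s | r)=True s=True r=True

Answer: true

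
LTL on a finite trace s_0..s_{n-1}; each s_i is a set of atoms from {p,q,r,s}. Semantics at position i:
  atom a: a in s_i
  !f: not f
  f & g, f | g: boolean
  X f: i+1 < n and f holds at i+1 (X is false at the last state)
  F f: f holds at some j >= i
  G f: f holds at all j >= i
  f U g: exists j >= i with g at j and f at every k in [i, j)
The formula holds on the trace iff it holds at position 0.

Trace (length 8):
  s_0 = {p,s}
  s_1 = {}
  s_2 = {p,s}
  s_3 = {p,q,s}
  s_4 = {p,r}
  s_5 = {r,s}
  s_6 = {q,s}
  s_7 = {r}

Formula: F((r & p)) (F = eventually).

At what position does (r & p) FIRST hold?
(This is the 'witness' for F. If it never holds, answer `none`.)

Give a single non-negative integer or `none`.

s_0={p,s}: (r & p)=False r=False p=True
s_1={}: (r & p)=False r=False p=False
s_2={p,s}: (r & p)=False r=False p=True
s_3={p,q,s}: (r & p)=False r=False p=True
s_4={p,r}: (r & p)=True r=True p=True
s_5={r,s}: (r & p)=False r=True p=False
s_6={q,s}: (r & p)=False r=False p=False
s_7={r}: (r & p)=False r=True p=False
F((r & p)) holds; first witness at position 4.

Answer: 4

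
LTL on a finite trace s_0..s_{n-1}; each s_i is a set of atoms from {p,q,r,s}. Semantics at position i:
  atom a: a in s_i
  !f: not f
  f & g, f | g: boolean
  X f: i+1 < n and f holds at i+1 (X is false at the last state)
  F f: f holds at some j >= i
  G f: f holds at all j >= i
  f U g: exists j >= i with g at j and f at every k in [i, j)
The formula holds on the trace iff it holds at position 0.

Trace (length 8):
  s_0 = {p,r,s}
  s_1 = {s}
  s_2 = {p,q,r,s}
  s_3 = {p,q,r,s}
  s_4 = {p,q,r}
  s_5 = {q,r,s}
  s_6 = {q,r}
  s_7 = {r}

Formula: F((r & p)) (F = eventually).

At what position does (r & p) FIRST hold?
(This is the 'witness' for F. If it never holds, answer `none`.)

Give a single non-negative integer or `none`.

Answer: 0

Derivation:
s_0={p,r,s}: (r & p)=True r=True p=True
s_1={s}: (r & p)=False r=False p=False
s_2={p,q,r,s}: (r & p)=True r=True p=True
s_3={p,q,r,s}: (r & p)=True r=True p=True
s_4={p,q,r}: (r & p)=True r=True p=True
s_5={q,r,s}: (r & p)=False r=True p=False
s_6={q,r}: (r & p)=False r=True p=False
s_7={r}: (r & p)=False r=True p=False
F((r & p)) holds; first witness at position 0.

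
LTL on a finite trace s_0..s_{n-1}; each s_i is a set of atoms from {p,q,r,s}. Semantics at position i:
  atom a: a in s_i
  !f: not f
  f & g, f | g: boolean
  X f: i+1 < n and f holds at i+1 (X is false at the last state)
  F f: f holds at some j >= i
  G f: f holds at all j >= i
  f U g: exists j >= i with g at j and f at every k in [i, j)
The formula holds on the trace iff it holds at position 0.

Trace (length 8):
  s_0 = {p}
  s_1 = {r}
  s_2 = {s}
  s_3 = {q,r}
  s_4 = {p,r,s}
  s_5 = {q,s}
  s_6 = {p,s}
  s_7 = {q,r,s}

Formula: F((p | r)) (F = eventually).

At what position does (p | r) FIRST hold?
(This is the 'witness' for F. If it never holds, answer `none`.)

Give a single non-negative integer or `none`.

Answer: 0

Derivation:
s_0={p}: (p | r)=True p=True r=False
s_1={r}: (p | r)=True p=False r=True
s_2={s}: (p | r)=False p=False r=False
s_3={q,r}: (p | r)=True p=False r=True
s_4={p,r,s}: (p | r)=True p=True r=True
s_5={q,s}: (p | r)=False p=False r=False
s_6={p,s}: (p | r)=True p=True r=False
s_7={q,r,s}: (p | r)=True p=False r=True
F((p | r)) holds; first witness at position 0.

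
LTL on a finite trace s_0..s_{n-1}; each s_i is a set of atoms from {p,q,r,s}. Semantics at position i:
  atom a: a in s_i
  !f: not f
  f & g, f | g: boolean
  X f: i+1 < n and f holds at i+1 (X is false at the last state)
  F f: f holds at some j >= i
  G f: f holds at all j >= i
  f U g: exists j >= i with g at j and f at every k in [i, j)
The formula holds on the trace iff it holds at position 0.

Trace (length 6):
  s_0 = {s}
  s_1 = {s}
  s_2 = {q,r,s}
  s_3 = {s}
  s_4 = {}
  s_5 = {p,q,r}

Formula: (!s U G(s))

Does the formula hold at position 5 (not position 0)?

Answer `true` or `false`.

s_0={s}: (!s U G(s))=False !s=False s=True G(s)=False
s_1={s}: (!s U G(s))=False !s=False s=True G(s)=False
s_2={q,r,s}: (!s U G(s))=False !s=False s=True G(s)=False
s_3={s}: (!s U G(s))=False !s=False s=True G(s)=False
s_4={}: (!s U G(s))=False !s=True s=False G(s)=False
s_5={p,q,r}: (!s U G(s))=False !s=True s=False G(s)=False
Evaluating at position 5: result = False

Answer: false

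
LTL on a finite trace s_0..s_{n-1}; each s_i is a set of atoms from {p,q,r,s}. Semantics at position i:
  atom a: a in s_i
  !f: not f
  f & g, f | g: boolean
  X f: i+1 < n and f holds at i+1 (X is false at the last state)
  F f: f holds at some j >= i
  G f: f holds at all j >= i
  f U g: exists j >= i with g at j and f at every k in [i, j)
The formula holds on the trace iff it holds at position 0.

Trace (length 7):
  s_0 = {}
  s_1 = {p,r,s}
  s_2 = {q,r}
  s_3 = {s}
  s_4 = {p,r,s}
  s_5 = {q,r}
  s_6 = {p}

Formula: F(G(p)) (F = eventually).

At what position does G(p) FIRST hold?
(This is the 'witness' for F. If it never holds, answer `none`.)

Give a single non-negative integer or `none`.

Answer: 6

Derivation:
s_0={}: G(p)=False p=False
s_1={p,r,s}: G(p)=False p=True
s_2={q,r}: G(p)=False p=False
s_3={s}: G(p)=False p=False
s_4={p,r,s}: G(p)=False p=True
s_5={q,r}: G(p)=False p=False
s_6={p}: G(p)=True p=True
F(G(p)) holds; first witness at position 6.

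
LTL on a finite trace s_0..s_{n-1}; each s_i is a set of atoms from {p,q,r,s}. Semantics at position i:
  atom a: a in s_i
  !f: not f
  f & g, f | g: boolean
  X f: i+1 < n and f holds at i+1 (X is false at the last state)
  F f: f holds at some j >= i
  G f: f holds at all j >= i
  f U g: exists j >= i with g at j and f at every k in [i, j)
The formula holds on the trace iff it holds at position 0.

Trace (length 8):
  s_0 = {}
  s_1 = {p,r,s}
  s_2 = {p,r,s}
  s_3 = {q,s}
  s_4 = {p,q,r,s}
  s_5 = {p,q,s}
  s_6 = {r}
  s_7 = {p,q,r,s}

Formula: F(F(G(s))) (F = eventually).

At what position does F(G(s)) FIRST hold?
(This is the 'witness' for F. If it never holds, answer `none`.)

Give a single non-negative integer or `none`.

Answer: 0

Derivation:
s_0={}: F(G(s))=True G(s)=False s=False
s_1={p,r,s}: F(G(s))=True G(s)=False s=True
s_2={p,r,s}: F(G(s))=True G(s)=False s=True
s_3={q,s}: F(G(s))=True G(s)=False s=True
s_4={p,q,r,s}: F(G(s))=True G(s)=False s=True
s_5={p,q,s}: F(G(s))=True G(s)=False s=True
s_6={r}: F(G(s))=True G(s)=False s=False
s_7={p,q,r,s}: F(G(s))=True G(s)=True s=True
F(F(G(s))) holds; first witness at position 0.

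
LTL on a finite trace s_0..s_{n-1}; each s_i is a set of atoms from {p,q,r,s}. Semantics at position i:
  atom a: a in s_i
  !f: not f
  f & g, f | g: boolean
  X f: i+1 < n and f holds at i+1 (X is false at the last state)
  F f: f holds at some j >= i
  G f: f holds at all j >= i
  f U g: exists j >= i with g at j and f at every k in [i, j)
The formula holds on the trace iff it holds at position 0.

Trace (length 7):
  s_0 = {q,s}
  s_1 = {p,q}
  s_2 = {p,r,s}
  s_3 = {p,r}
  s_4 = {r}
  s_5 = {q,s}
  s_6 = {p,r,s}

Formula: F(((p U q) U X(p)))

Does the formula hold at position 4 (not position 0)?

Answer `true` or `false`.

s_0={q,s}: F(((p U q) U X(p)))=True ((p U q) U X(p))=True (p U q)=True p=False q=True X(p)=True
s_1={p,q}: F(((p U q) U X(p)))=True ((p U q) U X(p))=True (p U q)=True p=True q=True X(p)=True
s_2={p,r,s}: F(((p U q) U X(p)))=True ((p U q) U X(p))=True (p U q)=False p=True q=False X(p)=True
s_3={p,r}: F(((p U q) U X(p)))=True ((p U q) U X(p))=False (p U q)=False p=True q=False X(p)=False
s_4={r}: F(((p U q) U X(p)))=True ((p U q) U X(p))=False (p U q)=False p=False q=False X(p)=False
s_5={q,s}: F(((p U q) U X(p)))=True ((p U q) U X(p))=True (p U q)=True p=False q=True X(p)=True
s_6={p,r,s}: F(((p U q) U X(p)))=False ((p U q) U X(p))=False (p U q)=False p=True q=False X(p)=False
Evaluating at position 4: result = True

Answer: true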